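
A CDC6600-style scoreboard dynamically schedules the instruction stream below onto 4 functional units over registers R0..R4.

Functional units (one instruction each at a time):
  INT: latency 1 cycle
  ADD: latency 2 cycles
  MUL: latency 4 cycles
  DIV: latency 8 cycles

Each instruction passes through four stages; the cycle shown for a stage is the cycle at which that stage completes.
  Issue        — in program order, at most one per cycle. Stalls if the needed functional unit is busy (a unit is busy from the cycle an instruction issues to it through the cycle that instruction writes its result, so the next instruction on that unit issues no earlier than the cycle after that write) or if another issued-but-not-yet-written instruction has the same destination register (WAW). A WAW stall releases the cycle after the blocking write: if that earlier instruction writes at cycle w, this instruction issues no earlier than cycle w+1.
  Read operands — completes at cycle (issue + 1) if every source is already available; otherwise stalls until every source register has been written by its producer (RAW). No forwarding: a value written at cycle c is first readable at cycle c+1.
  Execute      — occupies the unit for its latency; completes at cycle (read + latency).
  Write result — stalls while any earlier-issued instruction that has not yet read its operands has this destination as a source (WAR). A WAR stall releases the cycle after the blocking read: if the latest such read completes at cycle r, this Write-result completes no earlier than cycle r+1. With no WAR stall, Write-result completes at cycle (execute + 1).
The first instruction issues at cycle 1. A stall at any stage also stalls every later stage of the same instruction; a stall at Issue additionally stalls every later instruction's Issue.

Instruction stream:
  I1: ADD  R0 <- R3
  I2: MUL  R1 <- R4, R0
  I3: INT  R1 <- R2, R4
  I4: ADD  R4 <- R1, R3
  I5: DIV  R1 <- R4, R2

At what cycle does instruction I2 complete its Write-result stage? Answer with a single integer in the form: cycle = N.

I1  is:1  ro:2  ex:4  wr:5
I2  is:2  ro:6  ex:10  wr:11  — RAW R0: wait I1 write@5
I3  is:12  ro:13  ex:14  wr:15  — WAW R1: wait I2 write@11
I4  is:13  ro:16  ex:18  wr:19  — RAW R1: wait I3 write@15
I5  is:16  ro:20  ex:28  wr:29  — WAW R1: wait I3 write@15, RAW R4: wait I4 write@19

cycle = 11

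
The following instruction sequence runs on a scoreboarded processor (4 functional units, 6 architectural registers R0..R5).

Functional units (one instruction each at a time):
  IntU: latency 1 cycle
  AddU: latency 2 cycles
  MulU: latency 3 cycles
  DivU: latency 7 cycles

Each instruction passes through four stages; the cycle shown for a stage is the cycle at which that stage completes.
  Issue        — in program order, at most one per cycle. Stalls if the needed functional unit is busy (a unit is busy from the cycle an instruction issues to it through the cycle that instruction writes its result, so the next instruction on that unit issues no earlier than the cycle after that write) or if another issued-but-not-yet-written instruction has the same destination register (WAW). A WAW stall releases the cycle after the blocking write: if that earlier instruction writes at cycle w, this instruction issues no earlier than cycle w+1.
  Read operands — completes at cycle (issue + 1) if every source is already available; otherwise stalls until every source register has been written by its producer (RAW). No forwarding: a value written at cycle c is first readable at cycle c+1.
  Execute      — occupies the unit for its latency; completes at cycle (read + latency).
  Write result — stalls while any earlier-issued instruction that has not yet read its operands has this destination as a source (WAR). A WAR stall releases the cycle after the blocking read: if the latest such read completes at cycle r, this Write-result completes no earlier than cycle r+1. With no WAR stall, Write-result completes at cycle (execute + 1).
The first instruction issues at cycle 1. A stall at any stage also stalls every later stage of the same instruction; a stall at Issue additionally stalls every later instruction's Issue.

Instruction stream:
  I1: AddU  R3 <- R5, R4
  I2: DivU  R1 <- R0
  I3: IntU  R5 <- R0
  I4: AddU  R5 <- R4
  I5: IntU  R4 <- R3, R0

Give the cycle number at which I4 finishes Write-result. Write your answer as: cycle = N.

I1  is:1  ro:2  ex:4  wr:5
I2  is:2  ro:3  ex:10  wr:11
I3  is:3  ro:4  ex:5  wr:6
I4  is:7  ro:8  ex:10  wr:11  — WAW R5: wait I3 write@6
I5  is:8  ro:9  ex:10  wr:11

cycle = 11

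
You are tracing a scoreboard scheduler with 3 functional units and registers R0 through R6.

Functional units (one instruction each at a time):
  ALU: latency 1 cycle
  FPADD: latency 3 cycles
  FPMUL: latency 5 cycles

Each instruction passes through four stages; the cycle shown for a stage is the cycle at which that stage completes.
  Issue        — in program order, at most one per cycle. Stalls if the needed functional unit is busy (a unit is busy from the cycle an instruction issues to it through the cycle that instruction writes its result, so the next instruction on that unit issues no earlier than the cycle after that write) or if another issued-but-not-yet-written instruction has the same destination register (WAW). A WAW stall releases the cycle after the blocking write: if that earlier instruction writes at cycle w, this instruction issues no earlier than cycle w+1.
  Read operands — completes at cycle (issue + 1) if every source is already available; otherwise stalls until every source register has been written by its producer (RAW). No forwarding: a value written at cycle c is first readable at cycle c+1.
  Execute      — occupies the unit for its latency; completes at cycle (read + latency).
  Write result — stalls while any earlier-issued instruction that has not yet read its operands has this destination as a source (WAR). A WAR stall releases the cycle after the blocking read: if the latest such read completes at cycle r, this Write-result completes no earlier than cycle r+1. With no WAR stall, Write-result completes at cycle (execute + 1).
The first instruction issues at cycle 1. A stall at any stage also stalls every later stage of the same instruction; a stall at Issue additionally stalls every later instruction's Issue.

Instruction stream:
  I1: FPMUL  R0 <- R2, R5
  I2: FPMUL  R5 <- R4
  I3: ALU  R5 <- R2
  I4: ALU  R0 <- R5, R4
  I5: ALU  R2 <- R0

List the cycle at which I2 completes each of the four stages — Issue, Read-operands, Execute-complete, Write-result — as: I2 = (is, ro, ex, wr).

I2 = (9, 10, 15, 16)

c1: I1 dispatched to FPMUL
c2: I1 operands ready
c7: I1 complete
c8: R0←I1
c9: I2 dispatched to FPMUL
c10: I2 operands ready
c15: I2 complete
c16: R5←I2
c17: I3 dispatched to ALU
c18: I3 operands ready
c19: I3 complete
c20: R5←I3
c21: I4 dispatched to ALU
c22: I4 operands ready
c23: I4 complete
c24: R0←I4
c25: I5 dispatched to ALU
c26: I5 operands ready
c27: I5 complete
c28: R2←I5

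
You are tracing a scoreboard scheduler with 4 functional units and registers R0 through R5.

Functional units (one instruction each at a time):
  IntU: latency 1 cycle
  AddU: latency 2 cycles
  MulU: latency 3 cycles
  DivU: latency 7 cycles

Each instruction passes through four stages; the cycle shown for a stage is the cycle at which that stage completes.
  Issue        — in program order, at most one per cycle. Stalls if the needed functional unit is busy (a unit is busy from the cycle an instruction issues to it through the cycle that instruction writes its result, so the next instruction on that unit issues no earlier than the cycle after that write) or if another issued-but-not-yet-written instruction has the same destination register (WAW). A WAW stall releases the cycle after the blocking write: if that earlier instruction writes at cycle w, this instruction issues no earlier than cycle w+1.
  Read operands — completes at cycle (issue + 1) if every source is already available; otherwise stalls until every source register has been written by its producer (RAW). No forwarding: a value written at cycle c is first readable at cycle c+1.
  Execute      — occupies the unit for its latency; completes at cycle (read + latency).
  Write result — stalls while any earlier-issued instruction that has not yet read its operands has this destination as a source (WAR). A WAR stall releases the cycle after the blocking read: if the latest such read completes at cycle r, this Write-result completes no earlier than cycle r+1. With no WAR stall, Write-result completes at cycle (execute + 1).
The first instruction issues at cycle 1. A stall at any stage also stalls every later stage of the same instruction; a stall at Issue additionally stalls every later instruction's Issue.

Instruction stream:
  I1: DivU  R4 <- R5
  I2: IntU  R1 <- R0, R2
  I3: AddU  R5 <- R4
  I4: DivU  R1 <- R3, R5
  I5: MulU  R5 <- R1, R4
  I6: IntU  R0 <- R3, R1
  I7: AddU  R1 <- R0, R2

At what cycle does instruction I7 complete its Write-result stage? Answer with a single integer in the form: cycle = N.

I1: IS=1 RO=2 EX=9 WR=10
I2: IS=2 RO=3 EX=4 WR=5
I3: IS=3 RO=11 EX=13 WR=14  [RAW R4: wait I1 write@10]
I4: IS=11 RO=15 EX=22 WR=23  [struct: DivU busy until I1 writes@10; RAW R5: wait I3 write@14]
I5: IS=15 RO=24 EX=27 WR=28  [WAW R5: wait I3 write@14; RAW R1: wait I4 write@23]
I6: IS=16 RO=24 EX=25 WR=26  [RAW R1: wait I4 write@23]
I7: IS=24 RO=27 EX=29 WR=30  [WAW R1: wait I4 write@23; RAW R0: wait I6 write@26]

cycle = 30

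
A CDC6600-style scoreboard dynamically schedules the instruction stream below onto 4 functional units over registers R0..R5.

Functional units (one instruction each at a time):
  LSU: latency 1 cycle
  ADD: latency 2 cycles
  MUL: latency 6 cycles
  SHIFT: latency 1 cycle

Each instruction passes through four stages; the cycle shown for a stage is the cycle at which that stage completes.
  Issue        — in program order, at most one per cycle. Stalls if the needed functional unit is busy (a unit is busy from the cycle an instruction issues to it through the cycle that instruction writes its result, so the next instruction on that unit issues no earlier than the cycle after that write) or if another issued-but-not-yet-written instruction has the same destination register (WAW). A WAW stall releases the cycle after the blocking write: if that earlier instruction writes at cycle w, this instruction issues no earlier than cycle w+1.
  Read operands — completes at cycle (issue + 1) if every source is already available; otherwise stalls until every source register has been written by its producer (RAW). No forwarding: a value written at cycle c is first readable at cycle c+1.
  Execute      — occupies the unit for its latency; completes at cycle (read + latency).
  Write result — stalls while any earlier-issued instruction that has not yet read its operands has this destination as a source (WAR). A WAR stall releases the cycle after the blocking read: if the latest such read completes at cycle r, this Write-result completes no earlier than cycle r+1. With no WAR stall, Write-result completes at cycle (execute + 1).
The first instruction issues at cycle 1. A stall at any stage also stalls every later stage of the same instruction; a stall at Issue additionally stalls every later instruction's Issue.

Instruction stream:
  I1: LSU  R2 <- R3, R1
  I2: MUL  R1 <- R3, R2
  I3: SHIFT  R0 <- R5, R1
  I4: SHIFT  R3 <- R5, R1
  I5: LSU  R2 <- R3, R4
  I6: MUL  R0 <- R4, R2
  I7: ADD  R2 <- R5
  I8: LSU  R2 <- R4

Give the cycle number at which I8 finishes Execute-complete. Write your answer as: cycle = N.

t=1  I1 issues→LSU
t=2  I1 reads | I2 issues→MUL
t=3  I1 exec-done | I3 issues→SHIFT
t=4  I1 writes R2
t=5  I2 reads
t=11  I2 exec-done
t=12  I2 writes R1
t=13  I3 reads
t=14  I3 exec-done
t=15  I3 writes R0
t=16  I4 issues→SHIFT
t=17  I4 reads | I5 issues→LSU
t=18  I4 exec-done | I6 issues→MUL
t=19  I4 writes R3
t=20  I5 reads
t=21  I5 exec-done
t=22  I5 writes R2
t=23  I6 reads | I7 issues→ADD
t=24  I7 reads
t=26  I7 exec-done
t=27  I7 writes R2
t=28  I8 issues→LSU
t=29  I6 exec-done | I8 reads
t=30  I6 writes R0 | I8 exec-done
t=31  I8 writes R2

cycle = 30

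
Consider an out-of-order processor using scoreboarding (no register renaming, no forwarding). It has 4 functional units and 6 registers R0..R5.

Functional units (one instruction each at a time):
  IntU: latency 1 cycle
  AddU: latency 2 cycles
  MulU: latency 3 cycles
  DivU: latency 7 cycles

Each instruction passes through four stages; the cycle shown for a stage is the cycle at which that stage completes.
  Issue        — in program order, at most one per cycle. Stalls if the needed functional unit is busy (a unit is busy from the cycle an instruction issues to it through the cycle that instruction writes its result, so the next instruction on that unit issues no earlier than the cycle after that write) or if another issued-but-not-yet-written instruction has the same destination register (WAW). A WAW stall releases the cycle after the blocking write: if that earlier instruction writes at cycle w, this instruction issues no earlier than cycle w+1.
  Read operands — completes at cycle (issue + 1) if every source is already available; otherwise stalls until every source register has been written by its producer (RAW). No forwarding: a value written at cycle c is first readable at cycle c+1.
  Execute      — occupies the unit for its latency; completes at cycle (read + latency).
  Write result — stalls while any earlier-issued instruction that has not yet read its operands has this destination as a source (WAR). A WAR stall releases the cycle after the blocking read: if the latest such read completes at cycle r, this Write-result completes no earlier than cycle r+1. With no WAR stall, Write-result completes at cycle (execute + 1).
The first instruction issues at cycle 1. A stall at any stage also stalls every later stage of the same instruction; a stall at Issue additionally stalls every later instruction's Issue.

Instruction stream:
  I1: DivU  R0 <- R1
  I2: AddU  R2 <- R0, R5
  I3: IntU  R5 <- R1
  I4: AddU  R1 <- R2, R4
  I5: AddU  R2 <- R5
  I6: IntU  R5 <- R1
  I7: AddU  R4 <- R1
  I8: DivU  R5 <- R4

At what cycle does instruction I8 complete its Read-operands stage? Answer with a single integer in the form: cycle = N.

cycle = 30

[I1] 1/2/9/10
[I2] 2/11/13/14  (RAW R0: wait I1 write@10)
[I3] 3/4/5/12  (WAR R5: wait I2 read@11)
[I4] 15/16/18/19  (struct: AddU busy until I2 writes@14)
[I5] 20/21/23/24  (struct: AddU busy until I4 writes@19)
[I6] 21/22/23/24
[I7] 25/26/28/29  (struct: AddU busy until I5 writes@24)
[I8] 26/30/37/38  (RAW R4: wait I7 write@29)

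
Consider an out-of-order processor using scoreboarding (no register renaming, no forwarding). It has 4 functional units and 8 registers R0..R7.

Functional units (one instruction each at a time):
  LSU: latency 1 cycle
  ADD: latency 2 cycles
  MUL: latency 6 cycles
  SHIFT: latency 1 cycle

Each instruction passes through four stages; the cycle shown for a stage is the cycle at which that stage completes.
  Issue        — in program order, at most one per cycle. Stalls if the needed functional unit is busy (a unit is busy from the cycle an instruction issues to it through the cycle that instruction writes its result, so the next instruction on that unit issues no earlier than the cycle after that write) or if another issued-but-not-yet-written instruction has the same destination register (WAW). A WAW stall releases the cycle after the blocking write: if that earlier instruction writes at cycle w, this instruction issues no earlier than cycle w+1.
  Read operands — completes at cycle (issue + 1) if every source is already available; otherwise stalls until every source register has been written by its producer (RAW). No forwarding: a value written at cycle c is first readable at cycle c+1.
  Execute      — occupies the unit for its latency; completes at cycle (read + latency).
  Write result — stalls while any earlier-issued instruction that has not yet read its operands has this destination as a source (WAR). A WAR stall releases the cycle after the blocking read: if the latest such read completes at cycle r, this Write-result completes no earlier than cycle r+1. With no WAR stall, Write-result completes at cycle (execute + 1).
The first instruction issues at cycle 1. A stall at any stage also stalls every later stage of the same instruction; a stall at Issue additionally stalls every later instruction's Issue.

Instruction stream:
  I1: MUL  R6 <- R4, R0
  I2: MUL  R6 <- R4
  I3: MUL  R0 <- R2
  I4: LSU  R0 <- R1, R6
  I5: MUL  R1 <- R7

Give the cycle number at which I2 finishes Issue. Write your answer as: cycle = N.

cycle 1: I1 issues→MUL
cycle 2: I1 reads
cycle 8: I1 exec-done
cycle 9: I1 writes R6
cycle 10: I2 issues→MUL
cycle 11: I2 reads
cycle 17: I2 exec-done
cycle 18: I2 writes R6
cycle 19: I3 issues→MUL
cycle 20: I3 reads
cycle 26: I3 exec-done
cycle 27: I3 writes R0
cycle 28: I4 issues→LSU
cycle 29: I4 reads, I5 issues→MUL
cycle 30: I4 exec-done, I5 reads
cycle 31: I4 writes R0
cycle 36: I5 exec-done
cycle 37: I5 writes R1

cycle = 10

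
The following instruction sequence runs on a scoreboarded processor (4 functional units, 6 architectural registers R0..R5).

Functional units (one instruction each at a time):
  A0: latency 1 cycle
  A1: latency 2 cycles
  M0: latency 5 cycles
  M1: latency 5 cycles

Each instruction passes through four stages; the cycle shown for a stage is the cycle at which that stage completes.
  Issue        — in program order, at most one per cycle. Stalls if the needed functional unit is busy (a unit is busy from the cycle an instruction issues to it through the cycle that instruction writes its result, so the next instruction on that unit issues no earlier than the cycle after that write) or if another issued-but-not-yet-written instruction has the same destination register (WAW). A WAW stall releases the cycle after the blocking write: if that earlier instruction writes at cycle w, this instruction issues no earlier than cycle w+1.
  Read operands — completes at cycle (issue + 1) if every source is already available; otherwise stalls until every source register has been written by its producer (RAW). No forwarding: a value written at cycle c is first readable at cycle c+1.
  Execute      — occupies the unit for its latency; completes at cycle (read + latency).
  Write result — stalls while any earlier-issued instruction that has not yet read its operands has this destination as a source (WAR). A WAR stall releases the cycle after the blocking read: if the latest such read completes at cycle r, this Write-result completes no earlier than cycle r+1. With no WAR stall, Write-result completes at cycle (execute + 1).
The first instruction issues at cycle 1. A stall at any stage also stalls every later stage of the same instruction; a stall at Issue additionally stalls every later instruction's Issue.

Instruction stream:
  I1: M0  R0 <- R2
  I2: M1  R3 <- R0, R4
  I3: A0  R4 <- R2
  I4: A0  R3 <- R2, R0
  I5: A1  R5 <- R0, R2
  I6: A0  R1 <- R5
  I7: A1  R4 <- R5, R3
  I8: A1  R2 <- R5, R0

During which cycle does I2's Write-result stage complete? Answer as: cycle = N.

cycle = 15

[1] I1 dispatched to M0
[2] I1 operands ready; I2 dispatched to M1
[3] I3 dispatched to A0
[4] I3 operands ready
[5] I3 complete
[7] I1 complete
[8] R0←I1
[9] I2 operands ready
[10] R4←I3
[14] I2 complete
[15] R3←I2
[16] I4 dispatched to A0
[17] I4 operands ready; I5 dispatched to A1
[18] I4 complete; I5 operands ready
[19] R3←I4
[20] I5 complete; I6 dispatched to A0
[21] R5←I5
[22] I6 operands ready; I7 dispatched to A1
[23] I6 complete; I7 operands ready
[24] R1←I6
[25] I7 complete
[26] R4←I7
[27] I8 dispatched to A1
[28] I8 operands ready
[30] I8 complete
[31] R2←I8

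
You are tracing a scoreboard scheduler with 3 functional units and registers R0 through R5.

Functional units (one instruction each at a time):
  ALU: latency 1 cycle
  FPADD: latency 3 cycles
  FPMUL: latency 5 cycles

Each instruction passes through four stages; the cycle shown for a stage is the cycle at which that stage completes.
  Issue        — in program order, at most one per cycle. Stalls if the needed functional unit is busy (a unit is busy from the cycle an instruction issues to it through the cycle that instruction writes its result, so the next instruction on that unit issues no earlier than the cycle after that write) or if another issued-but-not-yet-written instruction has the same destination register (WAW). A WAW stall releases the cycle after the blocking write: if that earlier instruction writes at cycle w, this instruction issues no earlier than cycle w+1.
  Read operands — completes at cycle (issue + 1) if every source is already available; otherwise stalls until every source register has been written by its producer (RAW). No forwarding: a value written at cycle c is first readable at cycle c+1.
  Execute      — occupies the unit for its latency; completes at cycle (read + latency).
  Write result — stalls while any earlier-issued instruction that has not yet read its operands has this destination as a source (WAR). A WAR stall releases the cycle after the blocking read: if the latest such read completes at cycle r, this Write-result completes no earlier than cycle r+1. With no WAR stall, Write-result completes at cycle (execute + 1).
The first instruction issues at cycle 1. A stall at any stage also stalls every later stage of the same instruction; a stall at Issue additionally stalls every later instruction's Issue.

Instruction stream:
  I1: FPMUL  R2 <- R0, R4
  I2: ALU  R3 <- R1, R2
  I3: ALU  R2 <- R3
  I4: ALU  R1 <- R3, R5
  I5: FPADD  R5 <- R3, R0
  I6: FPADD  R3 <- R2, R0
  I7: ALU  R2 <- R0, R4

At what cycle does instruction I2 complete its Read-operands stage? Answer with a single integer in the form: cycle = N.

cycle = 9

c1: I1 issues→FPMUL
c2: I1 reads | I2 issues→ALU
c7: I1 exec-done
c8: I1 writes R2
c9: I2 reads
c10: I2 exec-done
c11: I2 writes R3
c12: I3 issues→ALU
c13: I3 reads
c14: I3 exec-done
c15: I3 writes R2
c16: I4 issues→ALU
c17: I4 reads | I5 issues→FPADD
c18: I4 exec-done | I5 reads
c19: I4 writes R1
c21: I5 exec-done
c22: I5 writes R5
c23: I6 issues→FPADD
c24: I6 reads | I7 issues→ALU
c25: I7 reads
c26: I7 exec-done
c27: I6 exec-done | I7 writes R2
c28: I6 writes R3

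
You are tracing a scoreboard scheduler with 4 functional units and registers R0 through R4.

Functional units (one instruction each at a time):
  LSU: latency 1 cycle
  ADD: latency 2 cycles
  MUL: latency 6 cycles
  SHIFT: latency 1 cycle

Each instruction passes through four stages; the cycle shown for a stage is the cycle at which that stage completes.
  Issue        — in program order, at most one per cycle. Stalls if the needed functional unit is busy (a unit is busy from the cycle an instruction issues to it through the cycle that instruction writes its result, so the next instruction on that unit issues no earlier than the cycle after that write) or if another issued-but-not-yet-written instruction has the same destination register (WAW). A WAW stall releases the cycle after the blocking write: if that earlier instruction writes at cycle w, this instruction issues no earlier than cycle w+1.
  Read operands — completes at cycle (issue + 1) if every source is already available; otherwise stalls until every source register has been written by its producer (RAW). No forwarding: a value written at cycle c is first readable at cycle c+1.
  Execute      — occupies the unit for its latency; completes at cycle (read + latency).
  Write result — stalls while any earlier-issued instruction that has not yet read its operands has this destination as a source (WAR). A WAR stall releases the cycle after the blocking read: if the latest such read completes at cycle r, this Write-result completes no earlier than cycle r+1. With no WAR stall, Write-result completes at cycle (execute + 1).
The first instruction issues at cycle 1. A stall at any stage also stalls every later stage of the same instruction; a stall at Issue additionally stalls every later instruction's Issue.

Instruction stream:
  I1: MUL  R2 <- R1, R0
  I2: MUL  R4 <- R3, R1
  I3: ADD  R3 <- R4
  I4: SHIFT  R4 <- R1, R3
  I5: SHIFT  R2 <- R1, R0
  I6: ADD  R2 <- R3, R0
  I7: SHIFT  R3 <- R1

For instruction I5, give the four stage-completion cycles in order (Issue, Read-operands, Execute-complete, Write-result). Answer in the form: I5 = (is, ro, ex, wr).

I5 = (26, 27, 28, 29)

[1] I1 issues→MUL
[2] I1 reads
[8] I1 exec-done
[9] I1 writes R2
[10] I2 issues→MUL
[11] I2 reads; I3 issues→ADD
[17] I2 exec-done
[18] I2 writes R4
[19] I3 reads; I4 issues→SHIFT
[21] I3 exec-done
[22] I3 writes R3
[23] I4 reads
[24] I4 exec-done
[25] I4 writes R4
[26] I5 issues→SHIFT
[27] I5 reads
[28] I5 exec-done
[29] I5 writes R2
[30] I6 issues→ADD
[31] I6 reads; I7 issues→SHIFT
[32] I7 reads
[33] I6 exec-done; I7 exec-done
[34] I6 writes R2; I7 writes R3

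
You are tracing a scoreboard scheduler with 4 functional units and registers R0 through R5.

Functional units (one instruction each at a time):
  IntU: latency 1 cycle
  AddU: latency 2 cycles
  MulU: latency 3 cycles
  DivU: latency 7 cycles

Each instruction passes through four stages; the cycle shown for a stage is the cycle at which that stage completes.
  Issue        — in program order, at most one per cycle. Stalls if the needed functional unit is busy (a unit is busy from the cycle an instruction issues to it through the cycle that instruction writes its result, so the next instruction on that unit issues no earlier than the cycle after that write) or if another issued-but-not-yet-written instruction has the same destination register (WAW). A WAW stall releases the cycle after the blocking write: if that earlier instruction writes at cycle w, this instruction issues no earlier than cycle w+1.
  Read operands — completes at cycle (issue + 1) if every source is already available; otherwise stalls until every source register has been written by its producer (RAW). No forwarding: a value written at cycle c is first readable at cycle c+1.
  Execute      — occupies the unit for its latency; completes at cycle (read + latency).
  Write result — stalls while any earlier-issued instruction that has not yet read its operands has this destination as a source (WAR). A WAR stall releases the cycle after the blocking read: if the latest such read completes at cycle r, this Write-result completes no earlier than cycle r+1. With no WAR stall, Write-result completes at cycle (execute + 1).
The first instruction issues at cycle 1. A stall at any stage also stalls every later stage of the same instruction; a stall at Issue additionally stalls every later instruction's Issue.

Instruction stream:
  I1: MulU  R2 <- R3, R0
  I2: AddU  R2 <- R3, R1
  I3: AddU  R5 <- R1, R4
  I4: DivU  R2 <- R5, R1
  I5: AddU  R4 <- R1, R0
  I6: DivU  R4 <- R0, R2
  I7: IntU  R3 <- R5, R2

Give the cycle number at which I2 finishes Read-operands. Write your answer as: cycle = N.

cycle = 8

  I1 | 1 | 2 | 5 | 6
  I2 | 7 | 8 | 10 | 11   WAW R2: wait I1 write@6
  I3 | 12 | 13 | 15 | 16   struct: AddU busy until I2 writes@11
  I4 | 13 | 17 | 24 | 25   RAW R5: wait I3 write@16
  I5 | 17 | 18 | 20 | 21   struct: AddU busy until I3 writes@16
  I6 | 26 | 27 | 34 | 35   struct: DivU busy until I4 writes@25
  I7 | 27 | 28 | 29 | 30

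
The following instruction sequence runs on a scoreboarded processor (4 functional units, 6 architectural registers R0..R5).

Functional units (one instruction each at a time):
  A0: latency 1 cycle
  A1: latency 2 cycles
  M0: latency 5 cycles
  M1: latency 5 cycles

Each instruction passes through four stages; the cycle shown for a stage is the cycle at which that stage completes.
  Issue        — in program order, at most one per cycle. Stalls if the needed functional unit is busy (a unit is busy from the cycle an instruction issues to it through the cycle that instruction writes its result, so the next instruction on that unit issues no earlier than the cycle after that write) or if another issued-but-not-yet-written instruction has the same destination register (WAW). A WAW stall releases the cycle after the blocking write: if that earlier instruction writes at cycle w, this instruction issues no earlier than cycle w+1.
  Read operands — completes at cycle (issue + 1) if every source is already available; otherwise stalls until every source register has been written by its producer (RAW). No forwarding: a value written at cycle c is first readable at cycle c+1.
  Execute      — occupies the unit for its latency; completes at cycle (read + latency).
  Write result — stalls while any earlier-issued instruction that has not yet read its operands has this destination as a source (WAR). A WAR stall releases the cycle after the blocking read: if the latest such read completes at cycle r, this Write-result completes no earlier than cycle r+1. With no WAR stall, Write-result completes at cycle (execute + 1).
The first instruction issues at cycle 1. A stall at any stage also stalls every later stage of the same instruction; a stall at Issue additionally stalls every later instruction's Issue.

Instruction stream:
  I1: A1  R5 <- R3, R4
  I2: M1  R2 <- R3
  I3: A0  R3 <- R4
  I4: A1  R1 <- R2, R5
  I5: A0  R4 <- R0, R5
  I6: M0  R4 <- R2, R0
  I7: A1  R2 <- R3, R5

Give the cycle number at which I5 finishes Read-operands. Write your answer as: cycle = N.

c1: I1 dispatched to A1
c2: I1 operands ready; I2 dispatched to M1
c3: I2 operands ready; I3 dispatched to A0
c4: I1 complete; I3 operands ready
c5: R5←I1; I3 complete
c6: R3←I3; I4 dispatched to A1
c7: I5 dispatched to A0
c8: I2 complete; I5 operands ready
c9: R2←I2; I5 complete
c10: I4 operands ready; R4←I5
c11: I6 dispatched to M0
c12: I4 complete; I6 operands ready
c13: R1←I4
c14: I7 dispatched to A1
c15: I7 operands ready
c17: I6 complete; I7 complete
c18: R4←I6; R2←I7

cycle = 8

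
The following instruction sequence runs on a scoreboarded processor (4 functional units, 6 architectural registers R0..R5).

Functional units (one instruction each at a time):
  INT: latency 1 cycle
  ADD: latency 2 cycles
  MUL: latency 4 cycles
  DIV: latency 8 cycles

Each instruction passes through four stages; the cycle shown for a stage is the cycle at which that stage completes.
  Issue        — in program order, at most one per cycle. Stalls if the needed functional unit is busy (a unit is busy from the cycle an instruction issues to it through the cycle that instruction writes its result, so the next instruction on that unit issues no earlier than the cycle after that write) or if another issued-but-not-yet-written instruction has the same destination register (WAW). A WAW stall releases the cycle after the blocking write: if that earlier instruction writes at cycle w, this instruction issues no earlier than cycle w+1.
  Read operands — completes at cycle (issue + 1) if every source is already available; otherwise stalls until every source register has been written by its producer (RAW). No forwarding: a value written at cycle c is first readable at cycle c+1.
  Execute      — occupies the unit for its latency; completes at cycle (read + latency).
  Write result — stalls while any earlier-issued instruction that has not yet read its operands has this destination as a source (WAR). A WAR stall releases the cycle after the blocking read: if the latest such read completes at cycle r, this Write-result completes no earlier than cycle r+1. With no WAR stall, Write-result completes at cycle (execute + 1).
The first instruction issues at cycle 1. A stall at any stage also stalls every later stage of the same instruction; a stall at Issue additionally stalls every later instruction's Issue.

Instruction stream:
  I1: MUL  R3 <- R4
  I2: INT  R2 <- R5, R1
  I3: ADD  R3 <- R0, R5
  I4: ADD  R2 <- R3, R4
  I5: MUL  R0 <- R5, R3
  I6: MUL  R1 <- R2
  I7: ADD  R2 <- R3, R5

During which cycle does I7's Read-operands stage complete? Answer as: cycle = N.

c1: I1 dispatched to MUL
c2: I1 operands ready, I2 dispatched to INT
c3: I2 operands ready
c4: I2 complete
c5: R2←I2
c6: I1 complete
c7: R3←I1
c8: I3 dispatched to ADD
c9: I3 operands ready
c11: I3 complete
c12: R3←I3
c13: I4 dispatched to ADD
c14: I4 operands ready, I5 dispatched to MUL
c15: I5 operands ready
c16: I4 complete
c17: R2←I4
c19: I5 complete
c20: R0←I5
c21: I6 dispatched to MUL
c22: I6 operands ready, I7 dispatched to ADD
c23: I7 operands ready
c25: I7 complete
c26: I6 complete, R2←I7
c27: R1←I6

cycle = 23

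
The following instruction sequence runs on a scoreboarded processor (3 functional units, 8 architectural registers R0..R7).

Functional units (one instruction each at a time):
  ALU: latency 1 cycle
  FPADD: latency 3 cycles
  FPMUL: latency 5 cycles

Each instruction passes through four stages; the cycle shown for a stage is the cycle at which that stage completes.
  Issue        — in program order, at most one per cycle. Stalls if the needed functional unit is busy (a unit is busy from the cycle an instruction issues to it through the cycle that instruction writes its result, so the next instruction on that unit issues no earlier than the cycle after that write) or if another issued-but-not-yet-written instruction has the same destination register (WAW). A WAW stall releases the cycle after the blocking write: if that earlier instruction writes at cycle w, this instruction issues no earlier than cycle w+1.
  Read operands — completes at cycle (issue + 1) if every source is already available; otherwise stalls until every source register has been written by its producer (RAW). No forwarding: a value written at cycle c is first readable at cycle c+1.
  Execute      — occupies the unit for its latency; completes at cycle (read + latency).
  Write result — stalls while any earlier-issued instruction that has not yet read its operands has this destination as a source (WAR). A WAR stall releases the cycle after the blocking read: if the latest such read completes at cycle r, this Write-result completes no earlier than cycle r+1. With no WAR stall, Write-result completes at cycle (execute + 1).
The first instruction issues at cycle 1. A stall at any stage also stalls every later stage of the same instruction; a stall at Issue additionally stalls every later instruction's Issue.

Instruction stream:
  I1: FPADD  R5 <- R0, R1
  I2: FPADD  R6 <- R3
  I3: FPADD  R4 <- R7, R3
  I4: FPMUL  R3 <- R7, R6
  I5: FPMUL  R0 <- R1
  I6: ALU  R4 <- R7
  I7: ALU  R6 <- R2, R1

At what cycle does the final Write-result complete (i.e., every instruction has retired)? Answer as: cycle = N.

cycle 1: I1 issues→FPADD
cycle 2: I1 reads
cycle 5: I1 exec-done
cycle 6: I1 writes R5
cycle 7: I2 issues→FPADD
cycle 8: I2 reads
cycle 11: I2 exec-done
cycle 12: I2 writes R6
cycle 13: I3 issues→FPADD
cycle 14: I3 reads; I4 issues→FPMUL
cycle 15: I4 reads
cycle 17: I3 exec-done
cycle 18: I3 writes R4
cycle 20: I4 exec-done
cycle 21: I4 writes R3
cycle 22: I5 issues→FPMUL
cycle 23: I5 reads; I6 issues→ALU
cycle 24: I6 reads
cycle 25: I6 exec-done
cycle 26: I6 writes R4
cycle 27: I7 issues→ALU
cycle 28: I5 exec-done; I7 reads
cycle 29: I5 writes R0; I7 exec-done
cycle 30: I7 writes R6

cycle = 30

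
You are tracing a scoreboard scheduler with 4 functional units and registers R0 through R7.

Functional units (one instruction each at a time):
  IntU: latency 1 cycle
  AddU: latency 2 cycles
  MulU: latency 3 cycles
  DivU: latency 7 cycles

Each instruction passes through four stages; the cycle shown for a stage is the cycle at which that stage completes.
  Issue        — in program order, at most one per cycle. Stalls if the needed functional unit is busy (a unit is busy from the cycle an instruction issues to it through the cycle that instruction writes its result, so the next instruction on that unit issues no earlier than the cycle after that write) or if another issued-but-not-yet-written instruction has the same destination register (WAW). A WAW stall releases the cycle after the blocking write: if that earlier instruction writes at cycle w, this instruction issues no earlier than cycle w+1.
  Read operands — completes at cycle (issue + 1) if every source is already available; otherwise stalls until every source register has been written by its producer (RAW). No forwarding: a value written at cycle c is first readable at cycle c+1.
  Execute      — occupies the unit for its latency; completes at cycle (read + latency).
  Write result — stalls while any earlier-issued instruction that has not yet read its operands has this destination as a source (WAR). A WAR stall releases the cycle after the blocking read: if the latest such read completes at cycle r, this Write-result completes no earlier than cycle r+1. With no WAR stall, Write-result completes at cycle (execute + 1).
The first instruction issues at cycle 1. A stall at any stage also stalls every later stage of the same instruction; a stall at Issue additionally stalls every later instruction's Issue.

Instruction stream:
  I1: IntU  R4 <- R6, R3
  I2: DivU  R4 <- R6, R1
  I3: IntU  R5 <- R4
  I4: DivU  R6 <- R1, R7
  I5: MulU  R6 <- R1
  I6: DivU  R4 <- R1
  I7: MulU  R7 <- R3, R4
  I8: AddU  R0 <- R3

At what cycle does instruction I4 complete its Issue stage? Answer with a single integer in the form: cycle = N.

cycle = 15

c1: I1 issues→IntU
c2: I1 reads
c3: I1 exec-done
c4: I1 writes R4
c5: I2 issues→DivU
c6: I2 reads, I3 issues→IntU
c13: I2 exec-done
c14: I2 writes R4
c15: I3 reads, I4 issues→DivU
c16: I3 exec-done, I4 reads
c17: I3 writes R5
c23: I4 exec-done
c24: I4 writes R6
c25: I5 issues→MulU
c26: I5 reads, I6 issues→DivU
c27: I6 reads
c29: I5 exec-done
c30: I5 writes R6
c31: I7 issues→MulU
c32: I8 issues→AddU
c33: I8 reads
c34: I6 exec-done
c35: I6 writes R4, I8 exec-done
c36: I7 reads, I8 writes R0
c39: I7 exec-done
c40: I7 writes R7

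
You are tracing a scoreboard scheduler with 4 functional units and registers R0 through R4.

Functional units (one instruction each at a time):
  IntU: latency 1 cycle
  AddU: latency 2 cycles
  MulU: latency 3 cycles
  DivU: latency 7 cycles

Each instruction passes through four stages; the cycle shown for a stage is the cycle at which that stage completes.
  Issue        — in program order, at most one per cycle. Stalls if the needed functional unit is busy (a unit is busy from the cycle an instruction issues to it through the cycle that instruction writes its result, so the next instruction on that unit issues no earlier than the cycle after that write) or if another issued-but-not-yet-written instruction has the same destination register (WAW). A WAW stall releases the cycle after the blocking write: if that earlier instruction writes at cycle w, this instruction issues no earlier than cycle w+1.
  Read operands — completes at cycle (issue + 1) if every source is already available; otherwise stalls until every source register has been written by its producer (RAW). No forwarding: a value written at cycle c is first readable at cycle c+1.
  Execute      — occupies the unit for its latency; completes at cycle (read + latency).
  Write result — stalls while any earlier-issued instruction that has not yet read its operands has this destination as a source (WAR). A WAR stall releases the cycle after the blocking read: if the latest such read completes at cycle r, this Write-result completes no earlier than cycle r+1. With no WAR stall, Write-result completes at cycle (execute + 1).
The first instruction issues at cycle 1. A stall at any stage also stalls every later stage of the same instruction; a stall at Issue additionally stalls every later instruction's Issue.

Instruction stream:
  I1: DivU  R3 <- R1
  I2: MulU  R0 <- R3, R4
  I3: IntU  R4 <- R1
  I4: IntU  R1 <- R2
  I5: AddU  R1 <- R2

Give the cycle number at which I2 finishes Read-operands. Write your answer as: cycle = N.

I1 -> (1, 2, 9, 10)
I2 -> (2, 11, 14, 15)  // RAW R3: wait I1 write@10
I3 -> (3, 4, 5, 12)  // WAR R4: wait I2 read@11
I4 -> (13, 14, 15, 16)  // struct: IntU busy until I3 writes@12
I5 -> (17, 18, 20, 21)  // WAW R1: wait I4 write@16

cycle = 11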